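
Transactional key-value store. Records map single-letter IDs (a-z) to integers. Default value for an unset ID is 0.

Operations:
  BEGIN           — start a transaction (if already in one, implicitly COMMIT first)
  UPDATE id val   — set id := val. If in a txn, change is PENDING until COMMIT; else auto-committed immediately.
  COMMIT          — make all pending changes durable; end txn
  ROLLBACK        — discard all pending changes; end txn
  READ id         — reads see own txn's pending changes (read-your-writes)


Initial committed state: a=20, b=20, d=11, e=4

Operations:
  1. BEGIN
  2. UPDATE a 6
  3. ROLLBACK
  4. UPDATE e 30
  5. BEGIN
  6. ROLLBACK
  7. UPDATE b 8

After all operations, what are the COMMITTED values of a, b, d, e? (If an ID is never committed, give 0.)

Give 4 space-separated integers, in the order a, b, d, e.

Answer: 20 8 11 30

Derivation:
Initial committed: {a=20, b=20, d=11, e=4}
Op 1: BEGIN: in_txn=True, pending={}
Op 2: UPDATE a=6 (pending; pending now {a=6})
Op 3: ROLLBACK: discarded pending ['a']; in_txn=False
Op 4: UPDATE e=30 (auto-commit; committed e=30)
Op 5: BEGIN: in_txn=True, pending={}
Op 6: ROLLBACK: discarded pending []; in_txn=False
Op 7: UPDATE b=8 (auto-commit; committed b=8)
Final committed: {a=20, b=8, d=11, e=30}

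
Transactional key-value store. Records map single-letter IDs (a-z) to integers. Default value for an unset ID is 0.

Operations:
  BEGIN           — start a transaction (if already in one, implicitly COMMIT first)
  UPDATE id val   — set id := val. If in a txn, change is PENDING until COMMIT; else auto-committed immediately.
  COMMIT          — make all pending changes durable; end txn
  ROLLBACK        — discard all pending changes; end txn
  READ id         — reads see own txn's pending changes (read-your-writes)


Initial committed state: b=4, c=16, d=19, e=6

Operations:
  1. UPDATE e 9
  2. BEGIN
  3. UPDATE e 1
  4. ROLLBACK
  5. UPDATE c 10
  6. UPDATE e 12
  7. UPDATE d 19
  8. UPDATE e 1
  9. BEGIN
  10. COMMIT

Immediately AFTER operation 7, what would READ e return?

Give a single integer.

Initial committed: {b=4, c=16, d=19, e=6}
Op 1: UPDATE e=9 (auto-commit; committed e=9)
Op 2: BEGIN: in_txn=True, pending={}
Op 3: UPDATE e=1 (pending; pending now {e=1})
Op 4: ROLLBACK: discarded pending ['e']; in_txn=False
Op 5: UPDATE c=10 (auto-commit; committed c=10)
Op 6: UPDATE e=12 (auto-commit; committed e=12)
Op 7: UPDATE d=19 (auto-commit; committed d=19)
After op 7: visible(e) = 12 (pending={}, committed={b=4, c=10, d=19, e=12})

Answer: 12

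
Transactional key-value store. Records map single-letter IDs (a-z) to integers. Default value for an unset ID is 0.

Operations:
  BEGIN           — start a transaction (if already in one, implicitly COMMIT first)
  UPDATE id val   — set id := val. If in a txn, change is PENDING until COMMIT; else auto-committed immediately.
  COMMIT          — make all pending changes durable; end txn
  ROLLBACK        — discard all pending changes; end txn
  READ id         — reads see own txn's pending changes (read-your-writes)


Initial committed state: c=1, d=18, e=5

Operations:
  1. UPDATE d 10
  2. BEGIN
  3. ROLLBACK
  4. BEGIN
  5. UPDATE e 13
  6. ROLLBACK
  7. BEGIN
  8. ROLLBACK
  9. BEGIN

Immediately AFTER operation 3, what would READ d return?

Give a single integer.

Initial committed: {c=1, d=18, e=5}
Op 1: UPDATE d=10 (auto-commit; committed d=10)
Op 2: BEGIN: in_txn=True, pending={}
Op 3: ROLLBACK: discarded pending []; in_txn=False
After op 3: visible(d) = 10 (pending={}, committed={c=1, d=10, e=5})

Answer: 10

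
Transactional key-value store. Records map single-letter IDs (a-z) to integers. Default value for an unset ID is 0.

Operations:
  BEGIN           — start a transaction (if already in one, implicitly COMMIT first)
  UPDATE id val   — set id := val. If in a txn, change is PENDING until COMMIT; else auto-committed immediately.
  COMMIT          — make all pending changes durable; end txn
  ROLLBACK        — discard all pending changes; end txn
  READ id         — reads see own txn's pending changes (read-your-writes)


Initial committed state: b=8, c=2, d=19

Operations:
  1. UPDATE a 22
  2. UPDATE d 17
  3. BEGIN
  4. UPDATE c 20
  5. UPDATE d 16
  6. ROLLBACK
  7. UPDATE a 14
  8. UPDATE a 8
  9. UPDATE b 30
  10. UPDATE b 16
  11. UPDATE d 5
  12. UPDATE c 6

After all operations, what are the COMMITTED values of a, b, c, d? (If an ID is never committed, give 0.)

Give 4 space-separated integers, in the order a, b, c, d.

Answer: 8 16 6 5

Derivation:
Initial committed: {b=8, c=2, d=19}
Op 1: UPDATE a=22 (auto-commit; committed a=22)
Op 2: UPDATE d=17 (auto-commit; committed d=17)
Op 3: BEGIN: in_txn=True, pending={}
Op 4: UPDATE c=20 (pending; pending now {c=20})
Op 5: UPDATE d=16 (pending; pending now {c=20, d=16})
Op 6: ROLLBACK: discarded pending ['c', 'd']; in_txn=False
Op 7: UPDATE a=14 (auto-commit; committed a=14)
Op 8: UPDATE a=8 (auto-commit; committed a=8)
Op 9: UPDATE b=30 (auto-commit; committed b=30)
Op 10: UPDATE b=16 (auto-commit; committed b=16)
Op 11: UPDATE d=5 (auto-commit; committed d=5)
Op 12: UPDATE c=6 (auto-commit; committed c=6)
Final committed: {a=8, b=16, c=6, d=5}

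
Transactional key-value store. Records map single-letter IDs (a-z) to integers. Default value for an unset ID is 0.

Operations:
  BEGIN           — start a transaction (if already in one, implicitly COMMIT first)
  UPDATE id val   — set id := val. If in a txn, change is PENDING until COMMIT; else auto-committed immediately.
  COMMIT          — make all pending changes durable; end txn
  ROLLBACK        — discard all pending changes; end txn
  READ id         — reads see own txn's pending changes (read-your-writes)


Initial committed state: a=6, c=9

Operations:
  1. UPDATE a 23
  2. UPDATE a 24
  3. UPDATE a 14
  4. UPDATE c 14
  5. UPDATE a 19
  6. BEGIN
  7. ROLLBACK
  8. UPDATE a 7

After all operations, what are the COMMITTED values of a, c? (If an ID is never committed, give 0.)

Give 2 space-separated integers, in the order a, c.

Initial committed: {a=6, c=9}
Op 1: UPDATE a=23 (auto-commit; committed a=23)
Op 2: UPDATE a=24 (auto-commit; committed a=24)
Op 3: UPDATE a=14 (auto-commit; committed a=14)
Op 4: UPDATE c=14 (auto-commit; committed c=14)
Op 5: UPDATE a=19 (auto-commit; committed a=19)
Op 6: BEGIN: in_txn=True, pending={}
Op 7: ROLLBACK: discarded pending []; in_txn=False
Op 8: UPDATE a=7 (auto-commit; committed a=7)
Final committed: {a=7, c=14}

Answer: 7 14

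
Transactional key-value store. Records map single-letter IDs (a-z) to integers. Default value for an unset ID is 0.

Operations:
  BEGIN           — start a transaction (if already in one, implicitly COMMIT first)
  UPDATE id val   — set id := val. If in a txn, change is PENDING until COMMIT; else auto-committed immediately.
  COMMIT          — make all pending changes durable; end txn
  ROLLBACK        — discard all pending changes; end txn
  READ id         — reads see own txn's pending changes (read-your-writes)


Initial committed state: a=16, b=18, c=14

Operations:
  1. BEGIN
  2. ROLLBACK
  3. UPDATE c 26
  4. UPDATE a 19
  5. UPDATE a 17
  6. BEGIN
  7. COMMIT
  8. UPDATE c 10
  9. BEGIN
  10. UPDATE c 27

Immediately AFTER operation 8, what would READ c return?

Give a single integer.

Initial committed: {a=16, b=18, c=14}
Op 1: BEGIN: in_txn=True, pending={}
Op 2: ROLLBACK: discarded pending []; in_txn=False
Op 3: UPDATE c=26 (auto-commit; committed c=26)
Op 4: UPDATE a=19 (auto-commit; committed a=19)
Op 5: UPDATE a=17 (auto-commit; committed a=17)
Op 6: BEGIN: in_txn=True, pending={}
Op 7: COMMIT: merged [] into committed; committed now {a=17, b=18, c=26}
Op 8: UPDATE c=10 (auto-commit; committed c=10)
After op 8: visible(c) = 10 (pending={}, committed={a=17, b=18, c=10})

Answer: 10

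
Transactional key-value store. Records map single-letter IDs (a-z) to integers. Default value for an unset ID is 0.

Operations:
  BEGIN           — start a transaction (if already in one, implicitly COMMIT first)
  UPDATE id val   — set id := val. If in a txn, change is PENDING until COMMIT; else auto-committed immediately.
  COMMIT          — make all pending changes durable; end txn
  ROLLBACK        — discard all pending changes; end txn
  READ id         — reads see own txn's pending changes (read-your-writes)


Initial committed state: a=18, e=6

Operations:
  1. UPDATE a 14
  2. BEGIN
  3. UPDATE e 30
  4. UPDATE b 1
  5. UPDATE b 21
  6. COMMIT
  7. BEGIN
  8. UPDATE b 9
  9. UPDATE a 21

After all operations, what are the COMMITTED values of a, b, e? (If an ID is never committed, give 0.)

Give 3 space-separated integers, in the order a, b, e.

Initial committed: {a=18, e=6}
Op 1: UPDATE a=14 (auto-commit; committed a=14)
Op 2: BEGIN: in_txn=True, pending={}
Op 3: UPDATE e=30 (pending; pending now {e=30})
Op 4: UPDATE b=1 (pending; pending now {b=1, e=30})
Op 5: UPDATE b=21 (pending; pending now {b=21, e=30})
Op 6: COMMIT: merged ['b', 'e'] into committed; committed now {a=14, b=21, e=30}
Op 7: BEGIN: in_txn=True, pending={}
Op 8: UPDATE b=9 (pending; pending now {b=9})
Op 9: UPDATE a=21 (pending; pending now {a=21, b=9})
Final committed: {a=14, b=21, e=30}

Answer: 14 21 30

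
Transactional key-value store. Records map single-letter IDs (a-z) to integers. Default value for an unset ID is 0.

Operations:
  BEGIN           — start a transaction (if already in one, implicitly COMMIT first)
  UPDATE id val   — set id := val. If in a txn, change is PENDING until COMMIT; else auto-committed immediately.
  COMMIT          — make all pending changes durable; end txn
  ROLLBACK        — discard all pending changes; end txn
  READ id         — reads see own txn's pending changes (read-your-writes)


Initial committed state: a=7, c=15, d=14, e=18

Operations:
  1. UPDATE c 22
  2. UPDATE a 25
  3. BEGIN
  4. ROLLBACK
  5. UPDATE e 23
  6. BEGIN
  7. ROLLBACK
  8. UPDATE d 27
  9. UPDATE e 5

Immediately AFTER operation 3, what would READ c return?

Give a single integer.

Answer: 22

Derivation:
Initial committed: {a=7, c=15, d=14, e=18}
Op 1: UPDATE c=22 (auto-commit; committed c=22)
Op 2: UPDATE a=25 (auto-commit; committed a=25)
Op 3: BEGIN: in_txn=True, pending={}
After op 3: visible(c) = 22 (pending={}, committed={a=25, c=22, d=14, e=18})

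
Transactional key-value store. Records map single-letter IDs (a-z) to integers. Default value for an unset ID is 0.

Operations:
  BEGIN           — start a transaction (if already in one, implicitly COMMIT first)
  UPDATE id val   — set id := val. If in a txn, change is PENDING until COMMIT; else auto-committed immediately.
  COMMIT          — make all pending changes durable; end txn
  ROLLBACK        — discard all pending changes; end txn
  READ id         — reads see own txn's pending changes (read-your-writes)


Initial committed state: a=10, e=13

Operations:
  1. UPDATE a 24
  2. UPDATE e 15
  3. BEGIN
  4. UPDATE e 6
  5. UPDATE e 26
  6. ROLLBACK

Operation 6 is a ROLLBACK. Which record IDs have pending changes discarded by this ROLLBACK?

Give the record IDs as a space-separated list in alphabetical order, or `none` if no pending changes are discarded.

Initial committed: {a=10, e=13}
Op 1: UPDATE a=24 (auto-commit; committed a=24)
Op 2: UPDATE e=15 (auto-commit; committed e=15)
Op 3: BEGIN: in_txn=True, pending={}
Op 4: UPDATE e=6 (pending; pending now {e=6})
Op 5: UPDATE e=26 (pending; pending now {e=26})
Op 6: ROLLBACK: discarded pending ['e']; in_txn=False
ROLLBACK at op 6 discards: ['e']

Answer: e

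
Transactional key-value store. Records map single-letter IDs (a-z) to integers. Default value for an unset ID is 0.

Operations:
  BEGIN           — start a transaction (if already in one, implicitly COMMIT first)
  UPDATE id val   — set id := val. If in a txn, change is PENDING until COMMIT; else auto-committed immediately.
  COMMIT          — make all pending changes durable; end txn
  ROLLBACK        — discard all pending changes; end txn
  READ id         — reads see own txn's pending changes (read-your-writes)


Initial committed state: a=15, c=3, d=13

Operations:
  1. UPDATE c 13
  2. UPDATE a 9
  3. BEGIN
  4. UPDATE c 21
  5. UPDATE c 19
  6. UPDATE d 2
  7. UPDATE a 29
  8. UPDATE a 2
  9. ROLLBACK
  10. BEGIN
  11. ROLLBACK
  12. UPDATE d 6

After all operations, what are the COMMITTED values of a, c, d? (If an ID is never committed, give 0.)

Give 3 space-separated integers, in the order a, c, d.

Answer: 9 13 6

Derivation:
Initial committed: {a=15, c=3, d=13}
Op 1: UPDATE c=13 (auto-commit; committed c=13)
Op 2: UPDATE a=9 (auto-commit; committed a=9)
Op 3: BEGIN: in_txn=True, pending={}
Op 4: UPDATE c=21 (pending; pending now {c=21})
Op 5: UPDATE c=19 (pending; pending now {c=19})
Op 6: UPDATE d=2 (pending; pending now {c=19, d=2})
Op 7: UPDATE a=29 (pending; pending now {a=29, c=19, d=2})
Op 8: UPDATE a=2 (pending; pending now {a=2, c=19, d=2})
Op 9: ROLLBACK: discarded pending ['a', 'c', 'd']; in_txn=False
Op 10: BEGIN: in_txn=True, pending={}
Op 11: ROLLBACK: discarded pending []; in_txn=False
Op 12: UPDATE d=6 (auto-commit; committed d=6)
Final committed: {a=9, c=13, d=6}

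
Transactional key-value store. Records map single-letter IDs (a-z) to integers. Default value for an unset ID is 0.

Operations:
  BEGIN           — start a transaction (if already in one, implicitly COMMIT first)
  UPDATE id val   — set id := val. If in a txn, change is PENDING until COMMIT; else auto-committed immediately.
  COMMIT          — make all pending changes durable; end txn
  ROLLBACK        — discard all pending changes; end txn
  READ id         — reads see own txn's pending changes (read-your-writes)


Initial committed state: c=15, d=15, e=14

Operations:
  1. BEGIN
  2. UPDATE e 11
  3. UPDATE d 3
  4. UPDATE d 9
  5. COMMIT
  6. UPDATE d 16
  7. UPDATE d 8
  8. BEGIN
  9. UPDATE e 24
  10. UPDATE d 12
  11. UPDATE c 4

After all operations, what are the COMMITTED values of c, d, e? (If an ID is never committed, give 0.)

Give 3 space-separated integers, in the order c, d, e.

Initial committed: {c=15, d=15, e=14}
Op 1: BEGIN: in_txn=True, pending={}
Op 2: UPDATE e=11 (pending; pending now {e=11})
Op 3: UPDATE d=3 (pending; pending now {d=3, e=11})
Op 4: UPDATE d=9 (pending; pending now {d=9, e=11})
Op 5: COMMIT: merged ['d', 'e'] into committed; committed now {c=15, d=9, e=11}
Op 6: UPDATE d=16 (auto-commit; committed d=16)
Op 7: UPDATE d=8 (auto-commit; committed d=8)
Op 8: BEGIN: in_txn=True, pending={}
Op 9: UPDATE e=24 (pending; pending now {e=24})
Op 10: UPDATE d=12 (pending; pending now {d=12, e=24})
Op 11: UPDATE c=4 (pending; pending now {c=4, d=12, e=24})
Final committed: {c=15, d=8, e=11}

Answer: 15 8 11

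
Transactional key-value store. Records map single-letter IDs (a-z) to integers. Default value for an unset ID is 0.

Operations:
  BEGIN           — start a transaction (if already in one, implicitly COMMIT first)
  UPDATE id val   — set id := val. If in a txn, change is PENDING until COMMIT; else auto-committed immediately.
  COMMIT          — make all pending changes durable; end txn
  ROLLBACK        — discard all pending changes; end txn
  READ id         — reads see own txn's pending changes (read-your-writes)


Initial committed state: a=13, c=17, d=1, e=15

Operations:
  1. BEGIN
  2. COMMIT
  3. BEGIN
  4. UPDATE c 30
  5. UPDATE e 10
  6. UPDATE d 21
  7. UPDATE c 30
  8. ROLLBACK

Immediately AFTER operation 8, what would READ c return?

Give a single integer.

Answer: 17

Derivation:
Initial committed: {a=13, c=17, d=1, e=15}
Op 1: BEGIN: in_txn=True, pending={}
Op 2: COMMIT: merged [] into committed; committed now {a=13, c=17, d=1, e=15}
Op 3: BEGIN: in_txn=True, pending={}
Op 4: UPDATE c=30 (pending; pending now {c=30})
Op 5: UPDATE e=10 (pending; pending now {c=30, e=10})
Op 6: UPDATE d=21 (pending; pending now {c=30, d=21, e=10})
Op 7: UPDATE c=30 (pending; pending now {c=30, d=21, e=10})
Op 8: ROLLBACK: discarded pending ['c', 'd', 'e']; in_txn=False
After op 8: visible(c) = 17 (pending={}, committed={a=13, c=17, d=1, e=15})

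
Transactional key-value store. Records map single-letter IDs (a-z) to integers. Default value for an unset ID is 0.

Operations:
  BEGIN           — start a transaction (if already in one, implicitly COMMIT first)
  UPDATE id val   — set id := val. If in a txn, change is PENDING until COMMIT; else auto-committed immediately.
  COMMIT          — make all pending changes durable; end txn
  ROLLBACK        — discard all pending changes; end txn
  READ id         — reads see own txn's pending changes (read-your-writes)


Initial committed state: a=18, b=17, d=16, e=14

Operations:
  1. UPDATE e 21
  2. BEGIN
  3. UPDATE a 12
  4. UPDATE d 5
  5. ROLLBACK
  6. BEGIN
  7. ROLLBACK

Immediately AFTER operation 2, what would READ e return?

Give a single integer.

Answer: 21

Derivation:
Initial committed: {a=18, b=17, d=16, e=14}
Op 1: UPDATE e=21 (auto-commit; committed e=21)
Op 2: BEGIN: in_txn=True, pending={}
After op 2: visible(e) = 21 (pending={}, committed={a=18, b=17, d=16, e=21})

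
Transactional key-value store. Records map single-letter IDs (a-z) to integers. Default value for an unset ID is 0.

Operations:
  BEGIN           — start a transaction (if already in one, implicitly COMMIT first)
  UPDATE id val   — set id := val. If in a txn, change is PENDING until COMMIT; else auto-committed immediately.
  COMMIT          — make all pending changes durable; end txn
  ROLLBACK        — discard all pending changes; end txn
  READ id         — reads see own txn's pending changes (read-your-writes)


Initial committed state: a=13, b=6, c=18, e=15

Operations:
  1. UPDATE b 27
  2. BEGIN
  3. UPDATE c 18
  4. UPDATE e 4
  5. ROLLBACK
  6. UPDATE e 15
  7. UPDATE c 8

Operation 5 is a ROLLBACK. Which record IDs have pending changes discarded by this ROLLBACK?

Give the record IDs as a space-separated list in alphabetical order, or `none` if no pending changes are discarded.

Answer: c e

Derivation:
Initial committed: {a=13, b=6, c=18, e=15}
Op 1: UPDATE b=27 (auto-commit; committed b=27)
Op 2: BEGIN: in_txn=True, pending={}
Op 3: UPDATE c=18 (pending; pending now {c=18})
Op 4: UPDATE e=4 (pending; pending now {c=18, e=4})
Op 5: ROLLBACK: discarded pending ['c', 'e']; in_txn=False
Op 6: UPDATE e=15 (auto-commit; committed e=15)
Op 7: UPDATE c=8 (auto-commit; committed c=8)
ROLLBACK at op 5 discards: ['c', 'e']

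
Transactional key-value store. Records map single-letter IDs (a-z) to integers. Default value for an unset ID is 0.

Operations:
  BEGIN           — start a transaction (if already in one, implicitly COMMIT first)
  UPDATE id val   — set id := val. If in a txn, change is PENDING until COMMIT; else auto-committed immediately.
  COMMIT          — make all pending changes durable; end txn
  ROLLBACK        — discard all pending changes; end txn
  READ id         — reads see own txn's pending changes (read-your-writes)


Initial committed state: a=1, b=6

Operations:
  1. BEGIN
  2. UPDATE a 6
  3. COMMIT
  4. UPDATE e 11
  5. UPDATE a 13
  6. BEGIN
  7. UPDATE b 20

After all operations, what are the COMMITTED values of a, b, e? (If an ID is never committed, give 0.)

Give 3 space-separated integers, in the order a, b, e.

Initial committed: {a=1, b=6}
Op 1: BEGIN: in_txn=True, pending={}
Op 2: UPDATE a=6 (pending; pending now {a=6})
Op 3: COMMIT: merged ['a'] into committed; committed now {a=6, b=6}
Op 4: UPDATE e=11 (auto-commit; committed e=11)
Op 5: UPDATE a=13 (auto-commit; committed a=13)
Op 6: BEGIN: in_txn=True, pending={}
Op 7: UPDATE b=20 (pending; pending now {b=20})
Final committed: {a=13, b=6, e=11}

Answer: 13 6 11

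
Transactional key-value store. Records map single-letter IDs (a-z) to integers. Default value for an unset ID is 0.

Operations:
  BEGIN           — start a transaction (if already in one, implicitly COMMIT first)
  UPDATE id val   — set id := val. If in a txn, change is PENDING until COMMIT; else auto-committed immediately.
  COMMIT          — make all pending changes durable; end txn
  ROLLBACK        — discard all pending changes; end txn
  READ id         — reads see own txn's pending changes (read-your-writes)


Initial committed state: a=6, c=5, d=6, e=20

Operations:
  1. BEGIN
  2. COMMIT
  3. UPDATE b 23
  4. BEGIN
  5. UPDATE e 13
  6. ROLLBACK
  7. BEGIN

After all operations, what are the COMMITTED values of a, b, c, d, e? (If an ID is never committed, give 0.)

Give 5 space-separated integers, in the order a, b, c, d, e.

Initial committed: {a=6, c=5, d=6, e=20}
Op 1: BEGIN: in_txn=True, pending={}
Op 2: COMMIT: merged [] into committed; committed now {a=6, c=5, d=6, e=20}
Op 3: UPDATE b=23 (auto-commit; committed b=23)
Op 4: BEGIN: in_txn=True, pending={}
Op 5: UPDATE e=13 (pending; pending now {e=13})
Op 6: ROLLBACK: discarded pending ['e']; in_txn=False
Op 7: BEGIN: in_txn=True, pending={}
Final committed: {a=6, b=23, c=5, d=6, e=20}

Answer: 6 23 5 6 20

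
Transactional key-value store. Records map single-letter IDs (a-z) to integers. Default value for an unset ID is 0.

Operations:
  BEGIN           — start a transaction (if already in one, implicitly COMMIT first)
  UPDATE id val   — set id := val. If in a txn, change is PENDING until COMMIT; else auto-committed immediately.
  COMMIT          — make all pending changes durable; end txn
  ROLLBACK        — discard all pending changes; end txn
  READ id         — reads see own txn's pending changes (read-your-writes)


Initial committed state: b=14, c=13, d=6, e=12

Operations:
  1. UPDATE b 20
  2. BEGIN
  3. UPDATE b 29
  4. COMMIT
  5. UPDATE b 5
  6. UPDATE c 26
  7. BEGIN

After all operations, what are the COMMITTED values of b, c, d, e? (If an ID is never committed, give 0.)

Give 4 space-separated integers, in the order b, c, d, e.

Answer: 5 26 6 12

Derivation:
Initial committed: {b=14, c=13, d=6, e=12}
Op 1: UPDATE b=20 (auto-commit; committed b=20)
Op 2: BEGIN: in_txn=True, pending={}
Op 3: UPDATE b=29 (pending; pending now {b=29})
Op 4: COMMIT: merged ['b'] into committed; committed now {b=29, c=13, d=6, e=12}
Op 5: UPDATE b=5 (auto-commit; committed b=5)
Op 6: UPDATE c=26 (auto-commit; committed c=26)
Op 7: BEGIN: in_txn=True, pending={}
Final committed: {b=5, c=26, d=6, e=12}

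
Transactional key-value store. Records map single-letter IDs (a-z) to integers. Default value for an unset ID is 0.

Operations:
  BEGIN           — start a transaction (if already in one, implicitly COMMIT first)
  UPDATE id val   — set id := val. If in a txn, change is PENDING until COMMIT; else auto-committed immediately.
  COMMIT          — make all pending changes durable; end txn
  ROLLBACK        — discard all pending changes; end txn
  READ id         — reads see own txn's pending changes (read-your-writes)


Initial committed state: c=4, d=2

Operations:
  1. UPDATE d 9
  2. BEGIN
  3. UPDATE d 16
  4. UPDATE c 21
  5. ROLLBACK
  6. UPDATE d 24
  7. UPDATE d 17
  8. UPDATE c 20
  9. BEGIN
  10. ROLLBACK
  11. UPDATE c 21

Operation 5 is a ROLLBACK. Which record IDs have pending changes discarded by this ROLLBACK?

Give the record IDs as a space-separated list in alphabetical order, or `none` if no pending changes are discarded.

Answer: c d

Derivation:
Initial committed: {c=4, d=2}
Op 1: UPDATE d=9 (auto-commit; committed d=9)
Op 2: BEGIN: in_txn=True, pending={}
Op 3: UPDATE d=16 (pending; pending now {d=16})
Op 4: UPDATE c=21 (pending; pending now {c=21, d=16})
Op 5: ROLLBACK: discarded pending ['c', 'd']; in_txn=False
Op 6: UPDATE d=24 (auto-commit; committed d=24)
Op 7: UPDATE d=17 (auto-commit; committed d=17)
Op 8: UPDATE c=20 (auto-commit; committed c=20)
Op 9: BEGIN: in_txn=True, pending={}
Op 10: ROLLBACK: discarded pending []; in_txn=False
Op 11: UPDATE c=21 (auto-commit; committed c=21)
ROLLBACK at op 5 discards: ['c', 'd']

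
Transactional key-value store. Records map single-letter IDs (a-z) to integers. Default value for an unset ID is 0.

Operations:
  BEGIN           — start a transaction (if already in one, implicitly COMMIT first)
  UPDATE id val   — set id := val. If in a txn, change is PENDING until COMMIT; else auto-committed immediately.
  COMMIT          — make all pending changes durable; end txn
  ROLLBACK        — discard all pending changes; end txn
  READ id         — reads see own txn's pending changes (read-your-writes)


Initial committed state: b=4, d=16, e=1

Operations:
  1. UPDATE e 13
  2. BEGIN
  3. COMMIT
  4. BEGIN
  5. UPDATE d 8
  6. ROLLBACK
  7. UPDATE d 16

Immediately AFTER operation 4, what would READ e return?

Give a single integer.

Answer: 13

Derivation:
Initial committed: {b=4, d=16, e=1}
Op 1: UPDATE e=13 (auto-commit; committed e=13)
Op 2: BEGIN: in_txn=True, pending={}
Op 3: COMMIT: merged [] into committed; committed now {b=4, d=16, e=13}
Op 4: BEGIN: in_txn=True, pending={}
After op 4: visible(e) = 13 (pending={}, committed={b=4, d=16, e=13})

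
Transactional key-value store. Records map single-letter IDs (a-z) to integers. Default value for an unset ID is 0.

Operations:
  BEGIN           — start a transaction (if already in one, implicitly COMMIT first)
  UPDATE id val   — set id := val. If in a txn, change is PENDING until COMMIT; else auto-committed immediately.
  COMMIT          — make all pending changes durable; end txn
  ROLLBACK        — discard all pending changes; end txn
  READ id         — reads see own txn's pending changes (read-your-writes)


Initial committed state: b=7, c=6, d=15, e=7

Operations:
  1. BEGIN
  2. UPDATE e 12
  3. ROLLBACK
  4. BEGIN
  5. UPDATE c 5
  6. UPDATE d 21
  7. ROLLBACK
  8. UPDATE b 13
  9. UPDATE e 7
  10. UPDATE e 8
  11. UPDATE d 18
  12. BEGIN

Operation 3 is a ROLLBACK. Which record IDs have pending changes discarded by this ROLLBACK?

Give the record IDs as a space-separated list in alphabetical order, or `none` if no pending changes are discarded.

Answer: e

Derivation:
Initial committed: {b=7, c=6, d=15, e=7}
Op 1: BEGIN: in_txn=True, pending={}
Op 2: UPDATE e=12 (pending; pending now {e=12})
Op 3: ROLLBACK: discarded pending ['e']; in_txn=False
Op 4: BEGIN: in_txn=True, pending={}
Op 5: UPDATE c=5 (pending; pending now {c=5})
Op 6: UPDATE d=21 (pending; pending now {c=5, d=21})
Op 7: ROLLBACK: discarded pending ['c', 'd']; in_txn=False
Op 8: UPDATE b=13 (auto-commit; committed b=13)
Op 9: UPDATE e=7 (auto-commit; committed e=7)
Op 10: UPDATE e=8 (auto-commit; committed e=8)
Op 11: UPDATE d=18 (auto-commit; committed d=18)
Op 12: BEGIN: in_txn=True, pending={}
ROLLBACK at op 3 discards: ['e']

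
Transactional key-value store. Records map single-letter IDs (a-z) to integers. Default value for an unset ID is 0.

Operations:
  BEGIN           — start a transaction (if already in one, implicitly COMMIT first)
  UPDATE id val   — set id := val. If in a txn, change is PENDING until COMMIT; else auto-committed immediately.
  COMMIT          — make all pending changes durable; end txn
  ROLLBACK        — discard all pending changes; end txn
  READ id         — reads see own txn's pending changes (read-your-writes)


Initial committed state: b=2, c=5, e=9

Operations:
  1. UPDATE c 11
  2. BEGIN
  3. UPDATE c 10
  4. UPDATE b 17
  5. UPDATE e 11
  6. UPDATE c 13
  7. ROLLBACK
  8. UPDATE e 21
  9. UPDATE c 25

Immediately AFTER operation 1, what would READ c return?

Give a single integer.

Answer: 11

Derivation:
Initial committed: {b=2, c=5, e=9}
Op 1: UPDATE c=11 (auto-commit; committed c=11)
After op 1: visible(c) = 11 (pending={}, committed={b=2, c=11, e=9})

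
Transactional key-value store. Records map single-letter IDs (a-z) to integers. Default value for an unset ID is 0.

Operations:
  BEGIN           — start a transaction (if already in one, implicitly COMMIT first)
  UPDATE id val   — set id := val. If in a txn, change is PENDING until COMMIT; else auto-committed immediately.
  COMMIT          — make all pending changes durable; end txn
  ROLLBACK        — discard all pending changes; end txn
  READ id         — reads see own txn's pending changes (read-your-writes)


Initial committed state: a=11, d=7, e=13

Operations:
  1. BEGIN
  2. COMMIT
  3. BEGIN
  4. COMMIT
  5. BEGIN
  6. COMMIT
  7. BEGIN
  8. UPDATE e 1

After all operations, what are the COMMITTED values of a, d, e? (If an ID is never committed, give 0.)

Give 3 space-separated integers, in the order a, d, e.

Initial committed: {a=11, d=7, e=13}
Op 1: BEGIN: in_txn=True, pending={}
Op 2: COMMIT: merged [] into committed; committed now {a=11, d=7, e=13}
Op 3: BEGIN: in_txn=True, pending={}
Op 4: COMMIT: merged [] into committed; committed now {a=11, d=7, e=13}
Op 5: BEGIN: in_txn=True, pending={}
Op 6: COMMIT: merged [] into committed; committed now {a=11, d=7, e=13}
Op 7: BEGIN: in_txn=True, pending={}
Op 8: UPDATE e=1 (pending; pending now {e=1})
Final committed: {a=11, d=7, e=13}

Answer: 11 7 13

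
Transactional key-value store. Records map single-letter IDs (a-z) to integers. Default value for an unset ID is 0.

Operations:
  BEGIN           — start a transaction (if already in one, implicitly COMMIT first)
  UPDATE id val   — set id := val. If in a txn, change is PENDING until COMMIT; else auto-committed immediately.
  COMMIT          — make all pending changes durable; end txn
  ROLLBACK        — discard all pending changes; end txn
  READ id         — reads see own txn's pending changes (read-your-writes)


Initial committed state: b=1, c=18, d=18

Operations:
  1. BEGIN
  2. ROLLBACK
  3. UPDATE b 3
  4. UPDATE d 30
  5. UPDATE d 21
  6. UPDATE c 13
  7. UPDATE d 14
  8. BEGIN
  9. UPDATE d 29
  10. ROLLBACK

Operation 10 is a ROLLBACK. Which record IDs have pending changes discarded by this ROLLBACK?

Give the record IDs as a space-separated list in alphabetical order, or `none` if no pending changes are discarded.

Answer: d

Derivation:
Initial committed: {b=1, c=18, d=18}
Op 1: BEGIN: in_txn=True, pending={}
Op 2: ROLLBACK: discarded pending []; in_txn=False
Op 3: UPDATE b=3 (auto-commit; committed b=3)
Op 4: UPDATE d=30 (auto-commit; committed d=30)
Op 5: UPDATE d=21 (auto-commit; committed d=21)
Op 6: UPDATE c=13 (auto-commit; committed c=13)
Op 7: UPDATE d=14 (auto-commit; committed d=14)
Op 8: BEGIN: in_txn=True, pending={}
Op 9: UPDATE d=29 (pending; pending now {d=29})
Op 10: ROLLBACK: discarded pending ['d']; in_txn=False
ROLLBACK at op 10 discards: ['d']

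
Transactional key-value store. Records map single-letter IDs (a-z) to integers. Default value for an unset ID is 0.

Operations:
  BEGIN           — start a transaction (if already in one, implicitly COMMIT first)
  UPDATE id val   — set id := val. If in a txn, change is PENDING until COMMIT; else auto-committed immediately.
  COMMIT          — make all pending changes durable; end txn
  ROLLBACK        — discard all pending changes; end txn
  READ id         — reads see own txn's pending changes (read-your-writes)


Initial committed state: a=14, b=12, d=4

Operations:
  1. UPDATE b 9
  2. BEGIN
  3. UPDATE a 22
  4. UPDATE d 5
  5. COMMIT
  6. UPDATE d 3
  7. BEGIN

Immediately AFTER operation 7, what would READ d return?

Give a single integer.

Answer: 3

Derivation:
Initial committed: {a=14, b=12, d=4}
Op 1: UPDATE b=9 (auto-commit; committed b=9)
Op 2: BEGIN: in_txn=True, pending={}
Op 3: UPDATE a=22 (pending; pending now {a=22})
Op 4: UPDATE d=5 (pending; pending now {a=22, d=5})
Op 5: COMMIT: merged ['a', 'd'] into committed; committed now {a=22, b=9, d=5}
Op 6: UPDATE d=3 (auto-commit; committed d=3)
Op 7: BEGIN: in_txn=True, pending={}
After op 7: visible(d) = 3 (pending={}, committed={a=22, b=9, d=3})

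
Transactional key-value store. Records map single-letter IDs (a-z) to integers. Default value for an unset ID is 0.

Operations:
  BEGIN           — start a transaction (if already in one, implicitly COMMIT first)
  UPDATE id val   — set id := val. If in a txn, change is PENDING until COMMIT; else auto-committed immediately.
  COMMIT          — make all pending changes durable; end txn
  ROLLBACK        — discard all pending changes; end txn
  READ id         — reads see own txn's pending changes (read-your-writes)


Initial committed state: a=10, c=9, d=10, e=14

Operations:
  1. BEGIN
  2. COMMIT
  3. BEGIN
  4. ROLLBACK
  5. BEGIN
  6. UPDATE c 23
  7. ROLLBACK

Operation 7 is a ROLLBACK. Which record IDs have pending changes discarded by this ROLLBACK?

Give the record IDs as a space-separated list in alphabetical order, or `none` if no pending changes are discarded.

Initial committed: {a=10, c=9, d=10, e=14}
Op 1: BEGIN: in_txn=True, pending={}
Op 2: COMMIT: merged [] into committed; committed now {a=10, c=9, d=10, e=14}
Op 3: BEGIN: in_txn=True, pending={}
Op 4: ROLLBACK: discarded pending []; in_txn=False
Op 5: BEGIN: in_txn=True, pending={}
Op 6: UPDATE c=23 (pending; pending now {c=23})
Op 7: ROLLBACK: discarded pending ['c']; in_txn=False
ROLLBACK at op 7 discards: ['c']

Answer: c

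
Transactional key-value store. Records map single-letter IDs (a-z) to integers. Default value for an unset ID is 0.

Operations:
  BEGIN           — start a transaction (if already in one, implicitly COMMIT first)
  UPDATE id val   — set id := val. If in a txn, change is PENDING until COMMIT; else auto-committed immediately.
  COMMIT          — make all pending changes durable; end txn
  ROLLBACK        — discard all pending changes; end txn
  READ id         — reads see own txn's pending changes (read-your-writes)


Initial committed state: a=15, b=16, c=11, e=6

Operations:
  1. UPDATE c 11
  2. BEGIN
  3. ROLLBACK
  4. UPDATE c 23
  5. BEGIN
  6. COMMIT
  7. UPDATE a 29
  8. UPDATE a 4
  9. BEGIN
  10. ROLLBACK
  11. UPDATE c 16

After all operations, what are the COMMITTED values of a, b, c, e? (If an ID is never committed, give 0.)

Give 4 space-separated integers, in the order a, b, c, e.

Answer: 4 16 16 6

Derivation:
Initial committed: {a=15, b=16, c=11, e=6}
Op 1: UPDATE c=11 (auto-commit; committed c=11)
Op 2: BEGIN: in_txn=True, pending={}
Op 3: ROLLBACK: discarded pending []; in_txn=False
Op 4: UPDATE c=23 (auto-commit; committed c=23)
Op 5: BEGIN: in_txn=True, pending={}
Op 6: COMMIT: merged [] into committed; committed now {a=15, b=16, c=23, e=6}
Op 7: UPDATE a=29 (auto-commit; committed a=29)
Op 8: UPDATE a=4 (auto-commit; committed a=4)
Op 9: BEGIN: in_txn=True, pending={}
Op 10: ROLLBACK: discarded pending []; in_txn=False
Op 11: UPDATE c=16 (auto-commit; committed c=16)
Final committed: {a=4, b=16, c=16, e=6}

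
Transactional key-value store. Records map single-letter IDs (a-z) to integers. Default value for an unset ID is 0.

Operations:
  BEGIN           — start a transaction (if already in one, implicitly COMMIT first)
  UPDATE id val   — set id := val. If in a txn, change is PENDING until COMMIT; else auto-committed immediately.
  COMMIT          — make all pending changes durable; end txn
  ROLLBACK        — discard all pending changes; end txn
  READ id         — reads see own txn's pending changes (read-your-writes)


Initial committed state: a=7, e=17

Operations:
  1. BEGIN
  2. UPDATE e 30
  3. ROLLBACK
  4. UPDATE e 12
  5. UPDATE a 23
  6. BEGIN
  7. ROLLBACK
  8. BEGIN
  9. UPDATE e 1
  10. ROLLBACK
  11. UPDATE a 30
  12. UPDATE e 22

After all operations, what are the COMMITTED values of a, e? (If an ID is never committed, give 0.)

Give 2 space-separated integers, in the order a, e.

Initial committed: {a=7, e=17}
Op 1: BEGIN: in_txn=True, pending={}
Op 2: UPDATE e=30 (pending; pending now {e=30})
Op 3: ROLLBACK: discarded pending ['e']; in_txn=False
Op 4: UPDATE e=12 (auto-commit; committed e=12)
Op 5: UPDATE a=23 (auto-commit; committed a=23)
Op 6: BEGIN: in_txn=True, pending={}
Op 7: ROLLBACK: discarded pending []; in_txn=False
Op 8: BEGIN: in_txn=True, pending={}
Op 9: UPDATE e=1 (pending; pending now {e=1})
Op 10: ROLLBACK: discarded pending ['e']; in_txn=False
Op 11: UPDATE a=30 (auto-commit; committed a=30)
Op 12: UPDATE e=22 (auto-commit; committed e=22)
Final committed: {a=30, e=22}

Answer: 30 22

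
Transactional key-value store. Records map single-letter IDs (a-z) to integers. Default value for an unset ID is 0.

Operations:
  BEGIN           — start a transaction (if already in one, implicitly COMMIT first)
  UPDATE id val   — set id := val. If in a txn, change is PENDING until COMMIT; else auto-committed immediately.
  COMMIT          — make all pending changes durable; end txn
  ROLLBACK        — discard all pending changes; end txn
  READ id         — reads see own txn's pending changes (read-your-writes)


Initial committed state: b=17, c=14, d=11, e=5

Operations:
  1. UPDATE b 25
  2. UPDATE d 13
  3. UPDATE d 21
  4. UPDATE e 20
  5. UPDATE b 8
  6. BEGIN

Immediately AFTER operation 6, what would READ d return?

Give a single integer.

Initial committed: {b=17, c=14, d=11, e=5}
Op 1: UPDATE b=25 (auto-commit; committed b=25)
Op 2: UPDATE d=13 (auto-commit; committed d=13)
Op 3: UPDATE d=21 (auto-commit; committed d=21)
Op 4: UPDATE e=20 (auto-commit; committed e=20)
Op 5: UPDATE b=8 (auto-commit; committed b=8)
Op 6: BEGIN: in_txn=True, pending={}
After op 6: visible(d) = 21 (pending={}, committed={b=8, c=14, d=21, e=20})

Answer: 21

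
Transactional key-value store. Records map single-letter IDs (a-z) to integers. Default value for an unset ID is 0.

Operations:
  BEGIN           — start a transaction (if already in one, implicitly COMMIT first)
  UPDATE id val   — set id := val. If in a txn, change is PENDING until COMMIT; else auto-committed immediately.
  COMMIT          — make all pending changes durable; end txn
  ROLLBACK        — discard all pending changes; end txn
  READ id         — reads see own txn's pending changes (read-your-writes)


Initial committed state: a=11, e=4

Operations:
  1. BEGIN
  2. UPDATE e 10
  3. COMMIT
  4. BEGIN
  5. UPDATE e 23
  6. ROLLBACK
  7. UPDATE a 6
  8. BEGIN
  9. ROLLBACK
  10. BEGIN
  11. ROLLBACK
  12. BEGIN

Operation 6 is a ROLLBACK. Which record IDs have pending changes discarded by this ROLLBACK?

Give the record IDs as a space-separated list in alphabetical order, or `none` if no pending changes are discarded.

Initial committed: {a=11, e=4}
Op 1: BEGIN: in_txn=True, pending={}
Op 2: UPDATE e=10 (pending; pending now {e=10})
Op 3: COMMIT: merged ['e'] into committed; committed now {a=11, e=10}
Op 4: BEGIN: in_txn=True, pending={}
Op 5: UPDATE e=23 (pending; pending now {e=23})
Op 6: ROLLBACK: discarded pending ['e']; in_txn=False
Op 7: UPDATE a=6 (auto-commit; committed a=6)
Op 8: BEGIN: in_txn=True, pending={}
Op 9: ROLLBACK: discarded pending []; in_txn=False
Op 10: BEGIN: in_txn=True, pending={}
Op 11: ROLLBACK: discarded pending []; in_txn=False
Op 12: BEGIN: in_txn=True, pending={}
ROLLBACK at op 6 discards: ['e']

Answer: e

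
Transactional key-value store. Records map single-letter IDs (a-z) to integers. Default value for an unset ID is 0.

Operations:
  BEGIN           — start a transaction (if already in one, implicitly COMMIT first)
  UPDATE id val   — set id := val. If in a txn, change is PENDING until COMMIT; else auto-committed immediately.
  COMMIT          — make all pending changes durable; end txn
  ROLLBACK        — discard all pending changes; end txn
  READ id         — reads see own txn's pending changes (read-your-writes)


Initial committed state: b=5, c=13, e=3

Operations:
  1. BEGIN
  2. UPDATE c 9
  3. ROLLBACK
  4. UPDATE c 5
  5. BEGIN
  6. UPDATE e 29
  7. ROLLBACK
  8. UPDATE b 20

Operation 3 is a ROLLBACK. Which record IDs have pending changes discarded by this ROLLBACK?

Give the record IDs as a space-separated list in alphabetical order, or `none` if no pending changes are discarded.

Answer: c

Derivation:
Initial committed: {b=5, c=13, e=3}
Op 1: BEGIN: in_txn=True, pending={}
Op 2: UPDATE c=9 (pending; pending now {c=9})
Op 3: ROLLBACK: discarded pending ['c']; in_txn=False
Op 4: UPDATE c=5 (auto-commit; committed c=5)
Op 5: BEGIN: in_txn=True, pending={}
Op 6: UPDATE e=29 (pending; pending now {e=29})
Op 7: ROLLBACK: discarded pending ['e']; in_txn=False
Op 8: UPDATE b=20 (auto-commit; committed b=20)
ROLLBACK at op 3 discards: ['c']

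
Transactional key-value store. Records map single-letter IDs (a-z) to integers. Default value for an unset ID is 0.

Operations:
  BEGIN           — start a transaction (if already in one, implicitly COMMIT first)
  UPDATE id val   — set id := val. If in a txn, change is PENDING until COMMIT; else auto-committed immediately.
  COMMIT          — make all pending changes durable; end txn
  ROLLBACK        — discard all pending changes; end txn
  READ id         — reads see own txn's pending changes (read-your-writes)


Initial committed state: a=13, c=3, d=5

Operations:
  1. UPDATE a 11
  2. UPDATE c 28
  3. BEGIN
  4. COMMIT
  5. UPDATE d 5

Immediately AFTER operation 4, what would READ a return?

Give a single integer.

Initial committed: {a=13, c=3, d=5}
Op 1: UPDATE a=11 (auto-commit; committed a=11)
Op 2: UPDATE c=28 (auto-commit; committed c=28)
Op 3: BEGIN: in_txn=True, pending={}
Op 4: COMMIT: merged [] into committed; committed now {a=11, c=28, d=5}
After op 4: visible(a) = 11 (pending={}, committed={a=11, c=28, d=5})

Answer: 11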